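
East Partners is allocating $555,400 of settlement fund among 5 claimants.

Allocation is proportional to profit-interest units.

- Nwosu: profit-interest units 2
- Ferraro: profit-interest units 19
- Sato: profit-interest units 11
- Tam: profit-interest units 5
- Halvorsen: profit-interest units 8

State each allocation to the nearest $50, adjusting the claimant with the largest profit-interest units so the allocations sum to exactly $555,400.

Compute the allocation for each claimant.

Profit-interest units total: 2 + 19 + 11 + 5 + 8 = 45.
Pro-rata amounts: Nwosu 24,684.44; Ferraro 234,502.22; Sato 135,764.44; Tam 61,711.11; Halvorsen 98,737.78.
At nearest $50: Nwosu $24,700; Ferraro $234,500; Sato $135,750; Tam $61,700; Halvorsen $98,750. Sum = $555,400.
Rounded total matches; no reconciliation needed.

Nwosu: $24,700 · Ferraro: $234,500 · Sato: $135,750 · Tam: $61,700 · Halvorsen: $98,750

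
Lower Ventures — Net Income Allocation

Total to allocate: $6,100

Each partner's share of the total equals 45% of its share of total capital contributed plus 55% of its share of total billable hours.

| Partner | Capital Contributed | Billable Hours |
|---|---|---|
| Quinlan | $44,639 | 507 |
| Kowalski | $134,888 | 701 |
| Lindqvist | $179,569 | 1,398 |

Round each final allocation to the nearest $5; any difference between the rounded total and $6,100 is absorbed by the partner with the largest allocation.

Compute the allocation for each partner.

Capital contributed total 359,096; billable hours total 2,606.
Combined weights (45% capital contributed + 55% billable hours): Quinlan 0.1629; Kowalski 0.3170; Lindqvist 0.5201.
Proportional shares: Quinlan 993.95; Kowalski 1,933.59; Lindqvist 3,172.46.
At nearest $5: Quinlan $995; Kowalski $1,935; Lindqvist $3,170. Sum = $6,100.
No rounding difference to absorb.

Quinlan: $995; Kowalski: $1,935; Lindqvist: $3,170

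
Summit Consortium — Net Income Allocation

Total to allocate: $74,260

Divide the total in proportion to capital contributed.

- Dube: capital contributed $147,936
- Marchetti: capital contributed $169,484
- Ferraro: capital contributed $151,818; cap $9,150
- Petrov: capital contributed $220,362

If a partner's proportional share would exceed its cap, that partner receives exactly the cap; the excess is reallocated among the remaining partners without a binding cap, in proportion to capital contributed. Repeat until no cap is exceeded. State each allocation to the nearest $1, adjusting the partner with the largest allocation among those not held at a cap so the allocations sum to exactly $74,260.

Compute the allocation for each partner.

Dube: $17,911 | Marchetti: $20,520 | Ferraro: $9,150 | Petrov: $26,679

Total capital contributed = 689,600.
Unconstrained shares: Dube 15,930.58; Marchetti 18,250.99; Ferraro 16,348.61; Petrov 23,729.82.
Capped: Ferraro ($9,150); residual $65,110 reallocated over remaining capital contributed 537,782.
Shares after redistribution: Dube 17,910.81 → $17,911; Marchetti 20,519.66 → $20,520; Petrov 26,679.53 → $26,680.
Rounding difference −$1 applied to Petrov → $26,679.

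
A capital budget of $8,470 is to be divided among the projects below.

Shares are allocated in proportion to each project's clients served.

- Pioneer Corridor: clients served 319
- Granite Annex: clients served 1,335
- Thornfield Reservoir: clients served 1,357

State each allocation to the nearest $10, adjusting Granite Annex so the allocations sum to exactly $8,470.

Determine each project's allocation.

Combined clients served = 3,011.
Pro-rata amounts: Pioneer Corridor 319/3,011 × $8,470 = 897.35; Granite Annex 1,335/3,011 × $8,470 = 3,755.38; Thornfield Reservoir 1,357/3,011 × $8,470 = 3,817.27.
At nearest $10: Pioneer Corridor $900; Granite Annex $3,760; Thornfield Reservoir $3,820. Sum = $8,480.
Difference $8,470 − $8,480 = −$10 applied to Granite Annex: Granite Annex becomes $3,750.

Pioneer Corridor: $900 | Granite Annex: $3,750 | Thornfield Reservoir: $3,820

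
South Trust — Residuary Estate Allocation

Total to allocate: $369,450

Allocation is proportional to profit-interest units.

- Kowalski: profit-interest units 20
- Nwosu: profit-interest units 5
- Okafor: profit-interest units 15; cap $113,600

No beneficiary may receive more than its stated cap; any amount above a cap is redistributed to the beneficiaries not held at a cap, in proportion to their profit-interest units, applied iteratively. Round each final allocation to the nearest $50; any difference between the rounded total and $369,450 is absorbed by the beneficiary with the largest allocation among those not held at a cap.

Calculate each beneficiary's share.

Sum of profit-interest units: 40.
Proportional shares (ignoring caps): Kowalski 184,725.00; Nwosu 46,181.25; Okafor 138,543.75.
Held at cap: Okafor ($113,600); balance $255,850 reallocated over remaining profit-interest units 25.
Redistributed shares: Kowalski 204,680.00 → $204,700; Nwosu 51,170.00 → $51,150.

Kowalski: $204,700 | Nwosu: $51,150 | Okafor: $113,600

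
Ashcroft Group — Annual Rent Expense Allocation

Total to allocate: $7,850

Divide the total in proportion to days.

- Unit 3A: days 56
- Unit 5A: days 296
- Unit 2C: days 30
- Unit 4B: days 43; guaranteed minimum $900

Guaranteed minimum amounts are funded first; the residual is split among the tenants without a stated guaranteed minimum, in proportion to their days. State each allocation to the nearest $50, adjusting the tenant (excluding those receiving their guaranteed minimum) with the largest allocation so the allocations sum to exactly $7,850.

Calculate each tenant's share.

Unit 3A: $1,000; Unit 5A: $5,400; Unit 2C: $550; Unit 4B: $900

Guaranteed amounts: Unit 4B $900. Residual $6,950.
Residual split over remaining days 382: Unit 3A 1,018.85 → $1,000; Unit 5A 5,385.34 → $5,400; Unit 2C 545.81 → $550.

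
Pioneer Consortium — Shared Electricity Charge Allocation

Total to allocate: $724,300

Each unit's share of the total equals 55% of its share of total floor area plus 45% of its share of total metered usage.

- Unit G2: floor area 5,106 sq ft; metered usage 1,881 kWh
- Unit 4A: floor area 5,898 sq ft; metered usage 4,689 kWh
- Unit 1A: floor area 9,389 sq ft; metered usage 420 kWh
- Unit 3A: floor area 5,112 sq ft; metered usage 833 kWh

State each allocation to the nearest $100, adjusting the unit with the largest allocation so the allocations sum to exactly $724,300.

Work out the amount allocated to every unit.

Unit G2: $158,100 · Unit 4A: $287,500 · Unit 1A: $164,100 · Unit 3A: $114,600

Floor area total 25,505; metered usage total 7,823.
Blended shares (55% floor area + 45% metered usage): Unit G2 0.2183; Unit 4A 0.3969; Unit 1A 0.2266; Unit 3A 0.1582.
Raw shares: Unit G2 158,120.49; Unit 4A 287,482.43; Unit 1A 164,146.42; Unit 3A 114,550.66.
After rounding ($100): Unit G2 $158,100; Unit 4A $287,500; Unit 1A $164,100; Unit 3A $114,600. Sum = $724,300.
No rounding difference to absorb.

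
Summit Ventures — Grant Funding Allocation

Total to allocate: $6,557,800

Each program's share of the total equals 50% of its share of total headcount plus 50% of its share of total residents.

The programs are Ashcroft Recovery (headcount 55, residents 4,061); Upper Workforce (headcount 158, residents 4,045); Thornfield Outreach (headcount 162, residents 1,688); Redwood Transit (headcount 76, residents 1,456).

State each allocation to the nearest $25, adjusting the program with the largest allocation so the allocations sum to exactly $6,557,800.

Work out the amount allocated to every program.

Totals — headcount 451, residents 11,250.
Combined weights (50% headcount + 50% residents): Ashcroft Recovery 0.2415; Upper Workforce 0.3549; Thornfield Outreach 0.2546; Redwood Transit 0.1490.
Raw shares: Ashcroft Recovery 1,583,475.89; Upper Workforce 2,327,652.25; Thornfield Outreach 1,669,767.43; Redwood Transit 976,904.43.
At nearest $25: Ashcroft Recovery $1,583,475; Upper Workforce $2,327,650; Thornfield Outreach $1,669,775; Redwood Transit $976,900. Sum = $6,557,800.
Sum already equals the total — no adjustment.

Ashcroft Recovery: $1,583,475; Upper Workforce: $2,327,650; Thornfield Outreach: $1,669,775; Redwood Transit: $976,900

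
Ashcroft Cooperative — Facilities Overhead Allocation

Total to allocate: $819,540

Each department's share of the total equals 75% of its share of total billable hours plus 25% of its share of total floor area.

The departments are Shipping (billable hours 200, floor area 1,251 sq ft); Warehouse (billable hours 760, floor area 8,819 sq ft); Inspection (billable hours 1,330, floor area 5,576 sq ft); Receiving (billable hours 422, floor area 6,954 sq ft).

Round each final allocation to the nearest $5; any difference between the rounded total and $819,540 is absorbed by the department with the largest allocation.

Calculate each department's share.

Billable hours total 2,712; floor area total 22,600.
Blended shares (75% billable hours + 25% floor area): Shipping 0.0691; Warehouse 0.3077; Inspection 0.4295; Receiving 0.1936.
Unrounded shares: Shipping 56,669.74; Warehouse 252,198.93; Inspection 351,985.18; Receiving 158,686.15.
Rounded to nearest $5: Shipping $56,670; Warehouse $252,200; Inspection $351,985; Receiving $158,685. Sum = $819,540.
No rounding difference to absorb.

Shipping: $56,670; Warehouse: $252,200; Inspection: $351,985; Receiving: $158,685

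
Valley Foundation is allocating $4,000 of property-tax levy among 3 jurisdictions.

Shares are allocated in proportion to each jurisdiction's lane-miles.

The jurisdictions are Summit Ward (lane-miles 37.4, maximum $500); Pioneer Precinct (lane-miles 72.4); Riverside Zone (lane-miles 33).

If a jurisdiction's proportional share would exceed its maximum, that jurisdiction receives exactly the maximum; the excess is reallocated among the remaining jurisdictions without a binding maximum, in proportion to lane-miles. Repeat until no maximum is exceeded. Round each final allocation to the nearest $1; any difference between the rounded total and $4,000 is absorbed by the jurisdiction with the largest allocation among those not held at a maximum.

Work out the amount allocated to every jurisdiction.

Summit Ward: $500 · Pioneer Precinct: $2,404 · Riverside Zone: $1,096

Sum of lane-miles: 142.8.
Unconstrained shares: Summit Ward 1,047.62; Pioneer Precinct 2,028.01; Riverside Zone 924.37.
Cap binds for Summit Ward ($500); balance $3,500 reallocated over remaining lane-miles 105.4.
Shares after redistribution: Pioneer Precinct 2,404.17 → $2,404; Riverside Zone 1,095.83 → $1,096.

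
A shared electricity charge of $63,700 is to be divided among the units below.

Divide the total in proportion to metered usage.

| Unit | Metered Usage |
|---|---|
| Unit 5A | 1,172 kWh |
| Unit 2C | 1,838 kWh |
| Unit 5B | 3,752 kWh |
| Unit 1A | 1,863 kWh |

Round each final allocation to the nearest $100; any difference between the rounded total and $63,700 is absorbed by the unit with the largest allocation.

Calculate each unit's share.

Unit 5A: $8,700 · Unit 2C: $13,600 · Unit 5B: $27,600 · Unit 1A: $13,800

Sum of metered usage: 8,625.
Unrounded shares: Unit 5A 1,172/8,625 × $63,700 = 8,655.81; Unit 2C 1,838/8,625 × $63,700 = 13,574.56; Unit 5B 3,752/8,625 × $63,700 = 27,710.42; Unit 1A 1,863/8,625 × $63,700 = 13,759.20.
After rounding ($100): Unit 5A $8,700; Unit 2C $13,600; Unit 5B $27,700; Unit 1A $13,800. Sum = $63,800.
Difference $63,700 − $63,800 = −$100 applied to largest allocation (Unit 5B): Unit 5B becomes $27,600.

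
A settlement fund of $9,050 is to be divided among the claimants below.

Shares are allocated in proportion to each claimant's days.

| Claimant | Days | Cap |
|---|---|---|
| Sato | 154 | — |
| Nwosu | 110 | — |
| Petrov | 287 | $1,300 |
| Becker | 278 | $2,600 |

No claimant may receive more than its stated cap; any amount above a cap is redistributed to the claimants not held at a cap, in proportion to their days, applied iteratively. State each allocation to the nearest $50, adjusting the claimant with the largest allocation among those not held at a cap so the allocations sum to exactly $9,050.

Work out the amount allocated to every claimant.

Total days = 829.
Unconstrained shares: Sato 1,681.18; Nwosu 1,200.84; Petrov 3,133.11; Becker 3,034.86.
Cap binds for Petrov ($1,300), Becker ($2,600); residual $5,150 reallocated over remaining days 264.
Shares after redistribution: Sato 3,004.17 → $3,000; Nwosu 2,145.83 → $2,150.

Sato: $3,000 | Nwosu: $2,150 | Petrov: $1,300 | Becker: $2,600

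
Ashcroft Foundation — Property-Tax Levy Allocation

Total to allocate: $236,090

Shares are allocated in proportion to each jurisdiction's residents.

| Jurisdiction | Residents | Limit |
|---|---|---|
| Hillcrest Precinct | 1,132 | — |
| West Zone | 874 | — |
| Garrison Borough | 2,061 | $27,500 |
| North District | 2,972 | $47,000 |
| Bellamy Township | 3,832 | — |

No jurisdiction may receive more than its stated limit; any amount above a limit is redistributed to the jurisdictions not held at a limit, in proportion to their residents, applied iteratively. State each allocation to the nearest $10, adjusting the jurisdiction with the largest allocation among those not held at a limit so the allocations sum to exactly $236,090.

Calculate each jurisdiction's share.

Hillcrest Precinct: $31,330 · West Zone: $24,190 · Garrison Borough: $27,500 · North District: $47,000 · Bellamy Township: $106,070

Residents total: 10,871.
Unconstrained shares: Hillcrest Precinct 24,584.11; West Zone 18,981.02; Garrison Borough 44,759.59; North District 64,544.15; Bellamy Township 83,221.13.
Cap binds for Garrison Borough ($27,500), North District ($47,000); balance $161,590 reallocated over remaining residents 5,838.
Shares after redistribution: Hillcrest Precinct 31,332.63 → $31,330; West Zone 24,191.45 → $24,190; Bellamy Township 106,065.93 → $106,070.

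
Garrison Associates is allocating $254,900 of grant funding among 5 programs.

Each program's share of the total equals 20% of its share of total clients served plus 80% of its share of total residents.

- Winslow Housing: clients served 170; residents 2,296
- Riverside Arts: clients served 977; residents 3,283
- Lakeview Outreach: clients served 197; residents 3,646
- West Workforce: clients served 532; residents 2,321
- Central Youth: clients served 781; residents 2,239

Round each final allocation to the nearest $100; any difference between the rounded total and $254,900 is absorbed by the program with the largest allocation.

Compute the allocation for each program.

Totals — clients served 2,657, residents 13,785.
Blended shares (20% clients served + 80% residents): Winslow Housing 0.1460; Riverside Arts 0.2641; Lakeview Outreach 0.2264; West Workforce 0.1747; Central Youth 0.1887.
Pro-rata amounts: Winslow Housing 37,226.28; Riverside Arts 67,310.81; Lakeview Outreach 57,714.73; West Workforce 44,541.81; Central Youth 48,106.37.
Rounded to nearest $100: Winslow Housing $37,200; Riverside Arts $67,300; Lakeview Outreach $57,700; West Workforce $44,500; Central Youth $48,100. Sum = $254,800.
Difference $254,900 − $254,800 = +$100 applied to largest allocation (Riverside Arts): Riverside Arts becomes $67,400.

Winslow Housing: $37,200; Riverside Arts: $67,400; Lakeview Outreach: $57,700; West Workforce: $44,500; Central Youth: $48,100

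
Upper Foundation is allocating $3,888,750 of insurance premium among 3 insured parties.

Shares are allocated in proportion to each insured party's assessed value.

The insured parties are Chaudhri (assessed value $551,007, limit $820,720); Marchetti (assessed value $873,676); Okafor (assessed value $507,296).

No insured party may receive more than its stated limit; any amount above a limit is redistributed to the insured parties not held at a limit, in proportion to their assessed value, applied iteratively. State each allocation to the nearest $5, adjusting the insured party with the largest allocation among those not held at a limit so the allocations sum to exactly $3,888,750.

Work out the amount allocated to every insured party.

Combined assessed value = 1,931,979.
Unconstrained shares: Chaudhri 1,109,084.76; Marchetti 1,758,563.39; Okafor 1,021,101.84.
Capped: Chaudhri ($820,720); remaining pool $3,068,030 reallocated over remaining assessed value 1,380,972.
Redistributed shares: Marchetti 1,940,998.21 → $1,941,000; Okafor 1,127,031.79 → $1,127,030.

Chaudhri: $820,720 · Marchetti: $1,941,000 · Okafor: $1,127,030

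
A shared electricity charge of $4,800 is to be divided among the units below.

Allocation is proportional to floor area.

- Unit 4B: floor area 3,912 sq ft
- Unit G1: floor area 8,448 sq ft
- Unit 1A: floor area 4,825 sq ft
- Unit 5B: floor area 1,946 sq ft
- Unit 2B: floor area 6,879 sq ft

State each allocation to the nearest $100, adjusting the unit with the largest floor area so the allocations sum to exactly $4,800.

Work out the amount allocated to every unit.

Floor area total: 3,912 + 8,448 + 4,825 + 1,946 + 6,879 = 26,010.
Pro-rata amounts: Unit 4B 721.94; Unit G1 1,559.03; Unit 1A 890.43; Unit 5B 359.12; Unit 2B 1,269.48.
At nearest $100: Unit 4B $700; Unit G1 $1,600; Unit 1A $900; Unit 5B $400; Unit 2B $1,300. Sum = $4,900.
Difference $4,800 − $4,900 = −$100 applied to largest floor area (Unit G1): Unit G1 becomes $1,500.

Unit 4B: $700; Unit G1: $1,500; Unit 1A: $900; Unit 5B: $400; Unit 2B: $1,300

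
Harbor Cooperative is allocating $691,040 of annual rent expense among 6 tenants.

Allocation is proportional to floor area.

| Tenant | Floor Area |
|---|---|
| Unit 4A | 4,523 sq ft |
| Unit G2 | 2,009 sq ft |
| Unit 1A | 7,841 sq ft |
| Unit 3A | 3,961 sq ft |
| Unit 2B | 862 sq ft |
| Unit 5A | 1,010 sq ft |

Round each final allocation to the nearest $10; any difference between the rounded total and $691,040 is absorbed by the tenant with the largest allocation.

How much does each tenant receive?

Unit 4A: $154,690 · Unit G2: $68,710 · Unit 1A: $268,150 · Unit 3A: $135,470 · Unit 2B: $29,480 · Unit 5A: $34,540

Total floor area = 20,206.
Pro-rata amounts: Unit 4A 4,523/20,206 × $691,040 = 154,685.44; Unit G2 2,009/20,206 × $691,040 = 68,707.28; Unit 1A 7,841/20,206 × $691,040 = 268,160.18; Unit 3A 3,961/20,206 × $691,040 = 135,465.18; Unit 2B 862/20,206 × $691,040 = 29,480.18; Unit 5A 1,010/20,206 × $691,040 = 34,541.74.
Rounded to nearest $10: Unit 4A $154,690; Unit G2 $68,710; Unit 1A $268,160; Unit 3A $135,470; Unit 2B $29,480; Unit 5A $34,540. Sum = $691,050.
Difference $691,040 − $691,050 = −$10 applied to largest allocation (Unit 1A): Unit 1A becomes $268,150.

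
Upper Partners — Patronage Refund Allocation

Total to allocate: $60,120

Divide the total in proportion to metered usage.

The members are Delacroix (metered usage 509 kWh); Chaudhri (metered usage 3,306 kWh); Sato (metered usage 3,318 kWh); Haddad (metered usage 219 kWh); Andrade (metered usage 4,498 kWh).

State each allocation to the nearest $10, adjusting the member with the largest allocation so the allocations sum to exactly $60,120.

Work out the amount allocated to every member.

Delacroix: $2,580; Chaudhri: $16,770; Sato: $16,830; Haddad: $1,110; Andrade: $22,830

Combined metered usage = 11,850.
Proportional shares: Delacroix 509/11,850 × $60,120 = 2,582.37; Chaudhri 3,306/11,850 × $60,120 = 16,772.72; Sato 3,318/11,850 × $60,120 = 16,833.60; Haddad 219/11,850 × $60,120 = 1,111.08; Andrade 4,498/11,850 × $60,120 = 22,820.23.
At nearest $10: Delacroix $2,580; Chaudhri $16,770; Sato $16,830; Haddad $1,110; Andrade $22,820. Sum = $60,110.
Difference $60,120 − $60,110 = +$10 applied to largest allocation (Andrade): Andrade becomes $22,830.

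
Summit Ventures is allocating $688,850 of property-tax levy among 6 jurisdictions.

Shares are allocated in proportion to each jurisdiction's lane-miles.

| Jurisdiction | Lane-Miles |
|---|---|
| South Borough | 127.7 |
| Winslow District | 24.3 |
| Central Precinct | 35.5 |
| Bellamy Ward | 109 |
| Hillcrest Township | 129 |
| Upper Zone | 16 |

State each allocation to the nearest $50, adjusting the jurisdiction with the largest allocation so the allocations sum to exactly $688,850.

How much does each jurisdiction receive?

Combined lane-miles = 441.5.
Raw shares: South Borough 127.7/441.5 × $688,850 = 199,243.82; Winslow District 24.3/441.5 × $688,850 = 37,914.05; Central Precinct 35.5/441.5 × $688,850 = 55,388.84; Bellamy Ward 109/441.5 × $688,850 = 170,067.16; Hillcrest Township 129/441.5 × $688,850 = 201,272.14; Upper Zone 16/441.5 × $688,850 = 24,963.99.
Rounded to nearest $50: South Borough $199,250; Winslow District $37,900; Central Precinct $55,400; Bellamy Ward $170,050; Hillcrest Township $201,250; Upper Zone $24,950. Sum = $688,800.
Difference $688,850 − $688,800 = +$50 applied to largest allocation (Hillcrest Township): Hillcrest Township becomes $201,300.

South Borough: $199,250; Winslow District: $37,900; Central Precinct: $55,400; Bellamy Ward: $170,050; Hillcrest Township: $201,300; Upper Zone: $24,950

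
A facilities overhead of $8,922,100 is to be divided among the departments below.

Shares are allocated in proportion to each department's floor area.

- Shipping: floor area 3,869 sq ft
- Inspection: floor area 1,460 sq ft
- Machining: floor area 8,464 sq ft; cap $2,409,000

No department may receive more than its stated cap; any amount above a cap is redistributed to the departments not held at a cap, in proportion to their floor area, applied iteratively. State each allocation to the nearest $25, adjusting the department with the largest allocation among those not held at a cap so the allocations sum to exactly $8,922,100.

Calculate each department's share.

Combined floor area = 13,793.
Pro-rata shares before constraints: Shipping 2,502,690.13; Inspection 944,411.37; Machining 5,474,998.51.
Held at cap: Machining ($2,409,000); balance $6,513,100 reallocated over remaining floor area 5,329.
Shares after redistribution: Shipping 4,728,689.04 → $4,728,700; Inspection 1,784,410.96 → $1,784,400.

Shipping: $4,728,700 · Inspection: $1,784,400 · Machining: $2,409,000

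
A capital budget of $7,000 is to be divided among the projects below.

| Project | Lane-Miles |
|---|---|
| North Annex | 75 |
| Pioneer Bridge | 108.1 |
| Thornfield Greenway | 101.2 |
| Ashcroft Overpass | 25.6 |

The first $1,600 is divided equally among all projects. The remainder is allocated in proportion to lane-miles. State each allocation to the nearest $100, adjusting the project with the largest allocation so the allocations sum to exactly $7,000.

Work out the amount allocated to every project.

First tranche $1,600 split equally: $400 each.
Remainder $5,400 by lane-miles (total 309.9): North Annex 1,306.87 → $1,300; Pioneer Bridge 1,883.64 → $1,900; Thornfield Greenway 1,763.41 → $1,800; Ashcroft Overpass 446.08 → $400.
Totals: North Annex $400 + $1,300 = $1,700; Pioneer Bridge $400 + $1,900 = $2,300; Thornfield Greenway $400 + $1,800 = $2,200; Ashcroft Overpass $400 + $400 = $800.

North Annex: $1,700 · Pioneer Bridge: $2,300 · Thornfield Greenway: $2,200 · Ashcroft Overpass: $800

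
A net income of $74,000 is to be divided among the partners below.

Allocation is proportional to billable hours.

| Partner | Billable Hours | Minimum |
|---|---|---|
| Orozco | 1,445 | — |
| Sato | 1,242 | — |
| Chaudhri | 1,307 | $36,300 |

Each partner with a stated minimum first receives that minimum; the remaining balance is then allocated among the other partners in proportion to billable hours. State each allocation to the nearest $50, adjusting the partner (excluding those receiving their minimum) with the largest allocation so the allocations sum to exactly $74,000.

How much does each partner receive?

Orozco: $20,250 | Sato: $17,450 | Chaudhri: $36,300

Guaranteed amounts: Chaudhri $36,300. Remaining pool $37,700.
Remaining pool split over remaining billable hours 2,687: Orozco 20,274.10 → $20,250; Sato 17,425.90 → $17,450.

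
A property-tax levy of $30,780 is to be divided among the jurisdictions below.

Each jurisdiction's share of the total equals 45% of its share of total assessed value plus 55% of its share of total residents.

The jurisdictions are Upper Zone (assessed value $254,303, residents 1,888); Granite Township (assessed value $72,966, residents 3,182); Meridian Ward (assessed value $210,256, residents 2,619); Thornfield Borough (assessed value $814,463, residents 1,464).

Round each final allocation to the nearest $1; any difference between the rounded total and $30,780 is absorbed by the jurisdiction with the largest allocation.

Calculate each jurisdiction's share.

Totals — assessed value 1,351,988, residents 9,153.
Combined weights (45% assessed value + 55% residents): Upper Zone 0.1981; Granite Township 0.2155; Meridian Ward 0.2274; Thornfield Borough 0.3591.
Raw shares: Upper Zone 6,097.28; Granite Township 6,632.82; Meridian Ward 6,998.05; Thornfield Borough 11,051.86.
Rounded to nearest $1: Upper Zone $6,097; Granite Township $6,633; Meridian Ward $6,998; Thornfield Borough $11,052. Sum = $30,780.
Rounded total matches; no reconciliation needed.

Upper Zone: $6,097; Granite Township: $6,633; Meridian Ward: $6,998; Thornfield Borough: $11,052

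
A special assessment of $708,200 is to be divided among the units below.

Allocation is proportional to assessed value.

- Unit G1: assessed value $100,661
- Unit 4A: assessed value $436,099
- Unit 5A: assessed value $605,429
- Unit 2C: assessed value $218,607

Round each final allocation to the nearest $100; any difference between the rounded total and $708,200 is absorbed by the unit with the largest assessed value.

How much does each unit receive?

Unit G1: $52,400 | Unit 4A: $227,000 | Unit 5A: $315,000 | Unit 2C: $113,800

Assessed value total: 1,360,796.
Unrounded shares: Unit G1 100,661/1,360,796 × $708,200 = 52,387.07; Unit 4A 436,099/1,360,796 × $708,200 = 226,959.30; Unit 5A 605,429/1,360,796 × $708,200 = 315,083.83; Unit 2C 218,607/1,360,796 × $708,200 = 113,769.79.
Rounded to nearest $100: Unit G1 $52,400; Unit 4A $227,000; Unit 5A $315,100; Unit 2C $113,800. Sum = $708,300.
Difference $708,200 − $708,300 = −$100 applied to largest assessed value (Unit 5A): Unit 5A becomes $315,000.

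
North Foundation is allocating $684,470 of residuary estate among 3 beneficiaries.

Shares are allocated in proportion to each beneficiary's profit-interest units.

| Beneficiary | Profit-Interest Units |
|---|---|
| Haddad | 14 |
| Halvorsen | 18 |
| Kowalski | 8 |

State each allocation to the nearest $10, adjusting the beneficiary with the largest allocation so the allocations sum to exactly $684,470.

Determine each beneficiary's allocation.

Haddad: $239,560; Halvorsen: $308,020; Kowalski: $136,890

Combined profit-interest units = 40.
Raw shares: Haddad 14/40 × $684,470 = 239,564.50; Halvorsen 18/40 × $684,470 = 308,011.50; Kowalski 8/40 × $684,470 = 136,894.00.
After rounding ($10): Haddad $239,560; Halvorsen $308,010; Kowalski $136,890. Sum = $684,460.
Difference $684,470 − $684,460 = +$10 applied to largest allocation (Halvorsen): Halvorsen becomes $308,020.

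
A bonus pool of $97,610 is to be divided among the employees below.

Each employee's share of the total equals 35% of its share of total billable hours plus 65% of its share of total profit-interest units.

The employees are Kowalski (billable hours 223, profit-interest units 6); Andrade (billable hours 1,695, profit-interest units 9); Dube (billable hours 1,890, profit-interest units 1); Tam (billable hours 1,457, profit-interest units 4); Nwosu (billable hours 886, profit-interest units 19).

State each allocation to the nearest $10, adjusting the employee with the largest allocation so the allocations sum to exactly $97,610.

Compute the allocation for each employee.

Billable hours total 6,151; profit-interest units total 39.
Blended shares (35% billable hours + 65% profit-interest units): Kowalski 0.1127; Andrade 0.2464; Dube 0.1242; Tam 0.1496; Nwosu 0.3671.
Unrounded shares: Kowalski 10,999.57; Andrade 24,055.76; Dube 12,124.15; Tam 14,599.71; Nwosu 35,830.80.
At nearest $10: Kowalski $11,000; Andrade $24,060; Dube $12,120; Tam $14,600; Nwosu $35,830. Sum = $97,610.
Rounded total matches; no reconciliation needed.

Kowalski: $11,000; Andrade: $24,060; Dube: $12,120; Tam: $14,600; Nwosu: $35,830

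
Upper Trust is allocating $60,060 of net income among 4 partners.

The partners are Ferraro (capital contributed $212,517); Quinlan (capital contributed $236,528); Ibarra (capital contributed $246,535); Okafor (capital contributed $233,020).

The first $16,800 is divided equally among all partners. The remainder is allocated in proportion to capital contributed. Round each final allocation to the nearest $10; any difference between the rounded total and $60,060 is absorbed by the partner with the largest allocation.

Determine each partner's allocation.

Ferraro: $14,100 · Quinlan: $15,220 · Ibarra: $15,680 · Okafor: $15,060

First tranche $16,800 split equally: $4,200 each.
Remainder $43,260 by capital contributed (total 928,600): Ferraro 9,900.37 → $9,900; Quinlan 11,018.95 → $11,020; Ibarra 11,485.14 → $11,490; Okafor 10,855.53 → $10,860.
Rounding difference −$10 on remainder applied to Ibarra.
Totals: Ferraro $4,200 + $9,900 = $14,100; Quinlan $4,200 + $11,020 = $15,220; Ibarra $4,200 + $11,480 = $15,680; Okafor $4,200 + $10,860 = $15,060.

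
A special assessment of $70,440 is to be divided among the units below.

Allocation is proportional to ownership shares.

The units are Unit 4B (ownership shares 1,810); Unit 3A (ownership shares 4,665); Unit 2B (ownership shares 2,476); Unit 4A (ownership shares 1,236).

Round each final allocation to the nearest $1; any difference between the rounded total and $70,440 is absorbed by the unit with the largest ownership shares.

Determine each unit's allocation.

Sum of ownership shares: 10,187.
Unrounded shares: Unit 4B 1,810/10,187 × $70,440 = 12,515.60; Unit 3A 4,665/10,187 × $70,440 = 32,257.05; Unit 2B 2,476/10,187 × $70,440 = 17,120.79; Unit 4A 1,236/10,187 × $70,440 = 8,546.56.
Rounded to nearest $1: Unit 4B $12,516; Unit 3A $32,257; Unit 2B $17,121; Unit 4A $8,547. Sum = $70,441.
Difference $70,440 − $70,441 = −$1 applied to largest ownership shares (Unit 3A): Unit 3A becomes $32,256.

Unit 4B: $12,516 · Unit 3A: $32,256 · Unit 2B: $17,121 · Unit 4A: $8,547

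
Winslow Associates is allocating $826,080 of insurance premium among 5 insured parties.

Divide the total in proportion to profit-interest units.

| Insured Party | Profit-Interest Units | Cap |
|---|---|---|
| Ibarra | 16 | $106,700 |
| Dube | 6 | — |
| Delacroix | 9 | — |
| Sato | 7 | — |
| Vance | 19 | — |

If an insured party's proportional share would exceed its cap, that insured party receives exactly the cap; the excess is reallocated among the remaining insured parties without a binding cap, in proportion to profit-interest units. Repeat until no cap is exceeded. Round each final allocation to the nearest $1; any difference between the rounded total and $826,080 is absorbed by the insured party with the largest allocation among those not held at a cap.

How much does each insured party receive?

Combined profit-interest units = 57.
Unconstrained shares: Ibarra 231,882.11; Dube 86,955.79; Delacroix 130,433.68; Sato 101,448.42; Vance 275,360.00.
Held at cap: Ibarra ($106,700); balance $719,380 reallocated over remaining profit-interest units 41.
Remaining shares: Dube 105,275.12 → $105,275; Delacroix 157,912.68 → $157,913; Sato 122,820.98 → $122,821; Vance 333,371.22 → $333,371.

Ibarra: $106,700; Dube: $105,275; Delacroix: $157,913; Sato: $122,821; Vance: $333,371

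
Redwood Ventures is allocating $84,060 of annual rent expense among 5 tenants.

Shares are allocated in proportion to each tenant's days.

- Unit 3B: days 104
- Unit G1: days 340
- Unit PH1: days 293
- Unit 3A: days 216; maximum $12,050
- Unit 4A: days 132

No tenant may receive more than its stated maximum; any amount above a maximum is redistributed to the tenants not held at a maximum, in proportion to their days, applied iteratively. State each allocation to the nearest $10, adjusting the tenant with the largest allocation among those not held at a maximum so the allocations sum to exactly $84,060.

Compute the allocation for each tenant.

Combined days = 1,085.
Pro-rata shares before constraints: Unit 3B 8,057.36; Unit G1 26,341.38; Unit PH1 22,700.07; Unit 3A 16,734.53; Unit 4A 10,226.65.
Cap binds for Unit 3A ($12,050); residual $72,010 reallocated over remaining days 869.
Redistributed shares: Unit 3B 8,618.00 → $8,620; Unit G1 28,174.22 → $28,170; Unit PH1 24,279.55 → $24,280; Unit 4A 10,938.23 → $10,940.

Unit 3B: $8,620 | Unit G1: $28,170 | Unit PH1: $24,280 | Unit 3A: $12,050 | Unit 4A: $10,940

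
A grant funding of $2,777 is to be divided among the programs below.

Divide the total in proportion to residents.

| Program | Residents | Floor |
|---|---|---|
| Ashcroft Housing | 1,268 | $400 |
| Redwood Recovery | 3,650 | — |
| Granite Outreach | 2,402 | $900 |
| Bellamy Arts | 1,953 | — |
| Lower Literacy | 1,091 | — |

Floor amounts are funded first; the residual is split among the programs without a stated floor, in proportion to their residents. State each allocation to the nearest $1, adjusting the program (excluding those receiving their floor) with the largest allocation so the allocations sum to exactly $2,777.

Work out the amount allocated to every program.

Fund the minimums — Ashcroft Housing $400; Granite Outreach $900. Residual $1,477.
Residual split over remaining residents 6,694: Redwood Recovery 805.36 → $805; Bellamy Arts 430.92 → $431; Lower Literacy 240.72 → $241.

Ashcroft Housing: $400 · Redwood Recovery: $805 · Granite Outreach: $900 · Bellamy Arts: $431 · Lower Literacy: $241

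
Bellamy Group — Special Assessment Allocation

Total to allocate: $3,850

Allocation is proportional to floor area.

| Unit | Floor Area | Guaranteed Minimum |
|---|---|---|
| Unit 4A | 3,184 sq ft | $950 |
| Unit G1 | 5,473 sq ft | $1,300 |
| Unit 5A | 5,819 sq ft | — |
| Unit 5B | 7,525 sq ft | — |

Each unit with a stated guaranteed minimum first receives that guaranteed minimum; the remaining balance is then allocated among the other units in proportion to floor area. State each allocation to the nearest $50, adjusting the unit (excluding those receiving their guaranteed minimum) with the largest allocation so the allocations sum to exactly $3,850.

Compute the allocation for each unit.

Unit 4A: $950 | Unit G1: $1,300 | Unit 5A: $700 | Unit 5B: $900

Minimums first: Unit 4A $950; Unit G1 $1,300. Residual $1,600.
Residual split over remaining floor area 13,344: Unit 5A 697.72 → $700; Unit 5B 902.28 → $900.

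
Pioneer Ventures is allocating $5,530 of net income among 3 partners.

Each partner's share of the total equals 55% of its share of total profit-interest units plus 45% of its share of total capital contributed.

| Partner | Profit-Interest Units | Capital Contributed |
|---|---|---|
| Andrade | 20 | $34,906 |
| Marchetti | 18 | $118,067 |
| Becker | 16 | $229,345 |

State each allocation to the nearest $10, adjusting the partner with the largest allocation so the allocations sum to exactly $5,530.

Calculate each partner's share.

Andrade: $1,350; Marchetti: $1,780; Becker: $2,400

Totals — profit-interest units 54, capital contributed 382,318.
Combined weights (55% profit-interest units + 45% capital contributed): Andrade 0.2448; Marchetti 0.3223; Becker 0.4329.
Proportional shares: Andrade 1,353.68; Marchetti 1,782.33; Becker 2,393.99.
Rounded to nearest $10: Andrade $1,350; Marchetti $1,780; Becker $2,390. Sum = $5,520.
Difference $5,530 − $5,520 = +$10 applied to largest allocation (Becker): Becker becomes $2,400.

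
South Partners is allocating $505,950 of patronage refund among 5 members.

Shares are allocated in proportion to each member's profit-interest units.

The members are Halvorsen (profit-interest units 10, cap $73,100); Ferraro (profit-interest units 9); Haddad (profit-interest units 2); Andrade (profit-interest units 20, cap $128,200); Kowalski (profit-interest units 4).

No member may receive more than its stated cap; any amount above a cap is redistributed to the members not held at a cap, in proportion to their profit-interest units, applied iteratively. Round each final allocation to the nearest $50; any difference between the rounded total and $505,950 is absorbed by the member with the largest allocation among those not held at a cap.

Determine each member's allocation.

Combined profit-interest units = 45.
Proportional shares (ignoring caps): Halvorsen 112,433.33; Ferraro 101,190.00; Haddad 22,486.67; Andrade 224,866.67; Kowalski 44,973.33.
Capped: Halvorsen ($73,100), Andrade ($128,200); residual $304,650 reallocated over remaining profit-interest units 15.
Redistributed shares: Ferraro 182,790.00 → $182,800; Haddad 40,620.00 → $40,600; Kowalski 81,240.00 → $81,250.

Halvorsen: $73,100 · Ferraro: $182,800 · Haddad: $40,600 · Andrade: $128,200 · Kowalski: $81,250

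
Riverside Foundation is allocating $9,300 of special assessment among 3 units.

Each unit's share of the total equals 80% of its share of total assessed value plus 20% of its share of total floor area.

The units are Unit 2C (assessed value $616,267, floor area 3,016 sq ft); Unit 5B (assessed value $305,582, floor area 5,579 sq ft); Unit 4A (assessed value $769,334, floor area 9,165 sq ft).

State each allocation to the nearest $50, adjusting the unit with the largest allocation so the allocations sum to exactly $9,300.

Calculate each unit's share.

Assessed value total 1,691,183; floor area total 17,760.
Composite weights (80% assessed value + 20% floor area): Unit 2C 0.3255; Unit 5B 0.2074; Unit 4A 0.4671.
Proportional shares: Unit 2C 3,027.00; Unit 5B 1,928.63; Unit 4A 4,344.37.
At nearest $50: Unit 2C $3,050; Unit 5B $1,950; Unit 4A $4,350. Sum = $9,350.
Difference $9,300 − $9,350 = −$50 applied to largest allocation (Unit 4A): Unit 4A becomes $4,300.

Unit 2C: $3,050 | Unit 5B: $1,950 | Unit 4A: $4,300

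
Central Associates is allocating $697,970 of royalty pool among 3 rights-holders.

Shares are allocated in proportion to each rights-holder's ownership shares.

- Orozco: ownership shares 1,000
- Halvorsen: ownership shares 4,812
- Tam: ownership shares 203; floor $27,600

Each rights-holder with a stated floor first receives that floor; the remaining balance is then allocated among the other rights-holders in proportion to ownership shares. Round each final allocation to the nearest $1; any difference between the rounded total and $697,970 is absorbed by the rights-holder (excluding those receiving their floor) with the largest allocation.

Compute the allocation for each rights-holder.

Guaranteed amounts: Tam $27,600. Balance $670,370.
Balance split over remaining ownership shares 5,812: Orozco 115,342.40 → $115,342; Halvorsen 555,027.60 → $555,028.

Orozco: $115,342; Halvorsen: $555,028; Tam: $27,600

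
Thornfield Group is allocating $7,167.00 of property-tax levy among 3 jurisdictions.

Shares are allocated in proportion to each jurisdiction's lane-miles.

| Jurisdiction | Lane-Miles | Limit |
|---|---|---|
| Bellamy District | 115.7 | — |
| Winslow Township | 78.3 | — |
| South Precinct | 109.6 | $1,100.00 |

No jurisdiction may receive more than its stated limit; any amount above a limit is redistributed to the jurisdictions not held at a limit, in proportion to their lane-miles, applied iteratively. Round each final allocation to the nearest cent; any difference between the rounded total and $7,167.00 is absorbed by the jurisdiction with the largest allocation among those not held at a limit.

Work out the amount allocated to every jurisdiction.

Bellamy District: $3,618.31 · Winslow Township: $2,448.69 · South Precinct: $1,100.00

Combined lane-miles = 303.6.
Proportional shares (ignoring caps): Bellamy District 2,731.2974; Winslow Township 1,848.4061; South Precinct 2,587.2964.
Cap binds for South Precinct ($1,100.00); balance $6,067.00 reallocated over remaining lane-miles 194.
Remaining shares: Bellamy District 3,618.3088 → $3,618.31; Winslow Township 2,448.6912 → $2,448.69.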